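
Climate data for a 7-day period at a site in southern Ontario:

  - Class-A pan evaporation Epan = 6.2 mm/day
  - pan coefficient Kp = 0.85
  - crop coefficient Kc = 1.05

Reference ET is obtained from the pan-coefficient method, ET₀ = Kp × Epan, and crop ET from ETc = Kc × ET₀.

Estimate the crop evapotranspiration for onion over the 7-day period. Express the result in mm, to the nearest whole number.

ET₀ = 0.85 × 6.2 = 5.2700 mm/d
ETc = Kc × ET₀ = 1.05 × 5.2700 = 5.5335 mm/d
Over 7 days: 5.5335 × 7 = 38.735 mm

39 mm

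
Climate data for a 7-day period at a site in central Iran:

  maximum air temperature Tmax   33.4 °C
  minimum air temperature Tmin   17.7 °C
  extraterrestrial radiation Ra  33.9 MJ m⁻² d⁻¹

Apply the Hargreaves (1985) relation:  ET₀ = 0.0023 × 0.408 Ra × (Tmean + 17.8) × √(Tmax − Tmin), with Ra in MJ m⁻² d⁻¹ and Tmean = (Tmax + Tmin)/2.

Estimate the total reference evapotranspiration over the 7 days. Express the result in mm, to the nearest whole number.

Tmean = (33.4 + 17.7)/2 = 25.55 °C
0.408 Ra = 0.408 × 33.9 = 13.8312 mm/d equivalent
ET₀ = 0.0023 × 13.8312 × (25.55 + 17.8) × √15.7 = 0.0023 × 13.8312 × 43.35 × 3.9623 = 5.4642 mm/d
Over 7 days: 5.4642 × 7 = 38.249 mm

38 mm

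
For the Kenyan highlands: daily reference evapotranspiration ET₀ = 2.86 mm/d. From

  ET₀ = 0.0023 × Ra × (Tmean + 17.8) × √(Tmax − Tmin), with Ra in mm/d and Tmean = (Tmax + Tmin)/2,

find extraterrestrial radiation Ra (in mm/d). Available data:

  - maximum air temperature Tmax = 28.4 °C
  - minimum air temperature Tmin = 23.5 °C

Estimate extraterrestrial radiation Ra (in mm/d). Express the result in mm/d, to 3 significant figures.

12.8 mm/d

Tmean = 25.95 °C; √ΔT = 2.2136
Ra = ET₀ / [0.0023 × (Tmean+17.8) × √ΔT] = 2.86 / (0.0023 × 43.75 × 2.2136) = 12.840 mm/d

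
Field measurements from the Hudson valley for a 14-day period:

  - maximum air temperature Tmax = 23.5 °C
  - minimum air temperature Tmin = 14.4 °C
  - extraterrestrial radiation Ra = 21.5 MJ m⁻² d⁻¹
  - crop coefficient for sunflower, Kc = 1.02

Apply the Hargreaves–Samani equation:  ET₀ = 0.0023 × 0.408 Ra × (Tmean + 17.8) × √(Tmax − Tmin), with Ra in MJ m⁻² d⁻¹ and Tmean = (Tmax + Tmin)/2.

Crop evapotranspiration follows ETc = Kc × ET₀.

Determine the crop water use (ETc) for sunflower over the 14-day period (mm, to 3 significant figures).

Tmean = (23.5 + 14.4)/2 = 18.95 °C
0.408 Ra = 0.408 × 21.5 = 8.7720 mm/d equivalent
ET₀ = 0.0023 × 8.7720 × (18.95 + 17.8) × √9.1 = 0.0023 × 8.7720 × 36.75 × 3.0166 = 2.2367 mm/d
ETc = Kc × ET₀ = 1.02 × 2.2367 = 2.2814 mm/d
Over 14 days: 2.2814 × 14 = 31.940 mm

31.9 mm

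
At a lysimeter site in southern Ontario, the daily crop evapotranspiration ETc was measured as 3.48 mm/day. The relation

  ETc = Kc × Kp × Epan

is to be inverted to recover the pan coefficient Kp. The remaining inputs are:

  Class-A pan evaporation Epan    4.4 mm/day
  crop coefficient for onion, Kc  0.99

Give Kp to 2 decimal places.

0.80

ETc = Kc × Kp × Epan  ⇒  Kp = ETc / (Kc × Epan)
Kp = 3.48 / (0.99 × 4.4) = 3.48 / 4.356 = 0.7989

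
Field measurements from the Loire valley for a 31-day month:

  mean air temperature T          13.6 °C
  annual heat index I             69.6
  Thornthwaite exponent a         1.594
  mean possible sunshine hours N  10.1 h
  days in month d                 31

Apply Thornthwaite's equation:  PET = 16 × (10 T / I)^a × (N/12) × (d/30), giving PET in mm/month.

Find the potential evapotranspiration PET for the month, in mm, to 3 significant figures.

10T/I = 10 × 13.6 / 69.6 = 1.9540
(10T/I)^a = 1.9540^1.594 = 2.9089
Uncorrected PET = 16 × 2.9089 = 46.542 mm
Correction = (N/12)(d/30) = (10.1/12)(31/30) = 0.8697
PET = 46.542 × 0.8697 = 40.478 mm/month

40.5 mm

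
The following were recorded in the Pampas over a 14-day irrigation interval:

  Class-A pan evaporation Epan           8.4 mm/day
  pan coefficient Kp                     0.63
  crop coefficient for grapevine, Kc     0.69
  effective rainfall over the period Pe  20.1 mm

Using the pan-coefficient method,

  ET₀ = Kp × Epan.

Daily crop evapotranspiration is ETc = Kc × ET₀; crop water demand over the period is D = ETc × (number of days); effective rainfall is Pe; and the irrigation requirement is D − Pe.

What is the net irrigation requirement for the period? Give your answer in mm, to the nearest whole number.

31 mm

ET₀ = 0.63 × 8.4 = 5.2920 mm/d
ETc = Kc × ET₀ = 0.69 × 5.2920 = 3.6515 mm/d
Crop demand D = ETc × 14 d = 3.6515 × 14 = 51.121 mm
D − Pe = 51.121 − 20.1 = 31.021 mm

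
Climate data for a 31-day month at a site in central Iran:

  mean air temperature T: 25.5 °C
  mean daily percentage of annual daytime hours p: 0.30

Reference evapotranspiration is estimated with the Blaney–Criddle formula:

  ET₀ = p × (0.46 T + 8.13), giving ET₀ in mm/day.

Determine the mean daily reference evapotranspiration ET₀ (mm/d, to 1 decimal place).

6.0 mm/d

ET₀ = 0.30 × (0.46 × 25.5 + 8.13) = 0.30 × 19.860 = 5.9580 mm/d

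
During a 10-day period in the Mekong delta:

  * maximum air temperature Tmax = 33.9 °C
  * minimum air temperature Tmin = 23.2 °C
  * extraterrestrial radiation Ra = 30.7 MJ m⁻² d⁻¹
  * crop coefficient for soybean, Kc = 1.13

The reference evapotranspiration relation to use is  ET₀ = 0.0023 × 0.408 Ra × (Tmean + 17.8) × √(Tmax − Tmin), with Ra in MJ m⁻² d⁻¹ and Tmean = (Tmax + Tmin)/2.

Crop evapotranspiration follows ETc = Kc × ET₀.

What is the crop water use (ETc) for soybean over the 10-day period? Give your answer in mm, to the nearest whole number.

Tmean = (33.9 + 23.2)/2 = 28.55 °C
0.408 Ra = 0.408 × 30.7 = 12.5256 mm/d equivalent
ET₀ = 0.0023 × 12.5256 × (28.55 + 17.8) × √10.7 = 0.0023 × 12.5256 × 46.35 × 3.2711 = 4.3679 mm/d
ETc = Kc × ET₀ = 1.13 × 4.3679 = 4.9357 mm/d
Over 10 days: 4.9357 × 10 = 49.357 mm

49 mm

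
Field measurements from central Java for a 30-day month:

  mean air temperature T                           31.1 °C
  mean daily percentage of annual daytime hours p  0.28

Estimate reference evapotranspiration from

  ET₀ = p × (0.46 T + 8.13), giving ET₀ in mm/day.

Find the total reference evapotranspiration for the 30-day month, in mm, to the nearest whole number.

ET₀ = 0.28 × (0.46 × 31.1 + 8.13) = 0.28 × 22.436 = 6.2821 mm/d
Monthly total = 6.2821 × 30 = 188.463 mm

188 mm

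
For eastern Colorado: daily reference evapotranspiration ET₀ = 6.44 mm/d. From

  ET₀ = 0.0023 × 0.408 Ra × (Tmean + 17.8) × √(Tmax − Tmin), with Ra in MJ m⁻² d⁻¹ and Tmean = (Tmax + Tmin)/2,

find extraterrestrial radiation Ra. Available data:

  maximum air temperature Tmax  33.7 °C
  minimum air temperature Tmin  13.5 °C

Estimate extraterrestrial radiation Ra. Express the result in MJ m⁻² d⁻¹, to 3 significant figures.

36.9 MJ m⁻² d⁻¹

Tmean = (33.7+13.5)/2 = 23.60 °C; ΔT = 20.2
Ra = ET₀ / [0.0023 × 0.408 × (Tmean+17.8) × √ΔT]
   = 6.44 / (0.0023 × 0.408 × 41.40 × 4.4944) = 36.883 MJ m⁻² d⁻¹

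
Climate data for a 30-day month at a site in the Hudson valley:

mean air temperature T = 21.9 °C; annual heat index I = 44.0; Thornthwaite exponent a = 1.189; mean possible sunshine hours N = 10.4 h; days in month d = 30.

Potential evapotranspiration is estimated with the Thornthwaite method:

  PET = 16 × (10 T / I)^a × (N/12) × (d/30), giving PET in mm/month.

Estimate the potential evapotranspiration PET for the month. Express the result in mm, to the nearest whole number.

93 mm

10T/I = 10 × 21.9 / 44.0 = 4.9773
(10T/I)^a = 4.9773^1.189 = 6.7410
Uncorrected PET = 16 × 6.7410 = 107.856 mm
Correction = (N/12)(d/30) = (10.4/12)(30/30) = 0.8667
PET = 107.856 × 0.8667 = 93.479 mm/month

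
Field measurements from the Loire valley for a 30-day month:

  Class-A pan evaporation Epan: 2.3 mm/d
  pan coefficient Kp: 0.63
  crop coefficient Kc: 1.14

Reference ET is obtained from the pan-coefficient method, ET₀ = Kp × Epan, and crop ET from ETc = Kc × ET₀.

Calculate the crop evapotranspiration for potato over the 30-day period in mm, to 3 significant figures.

49.6 mm

ET₀ = 0.63 × 2.3 = 1.4490 mm/d
ETc = Kc × ET₀ = 1.14 × 1.4490 = 1.6519 mm/d
Over 30 days: 1.6519 × 30 = 49.557 mm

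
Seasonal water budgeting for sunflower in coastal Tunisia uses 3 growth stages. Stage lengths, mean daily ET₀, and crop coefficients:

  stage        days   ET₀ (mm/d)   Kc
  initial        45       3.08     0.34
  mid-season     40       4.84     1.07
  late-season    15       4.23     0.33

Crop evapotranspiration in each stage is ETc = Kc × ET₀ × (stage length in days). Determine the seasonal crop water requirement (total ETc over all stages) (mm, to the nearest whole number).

initial: 0.34 × 3.08 × 45 = 47.12 mm
mid-season: 1.07 × 4.84 × 40 = 207.15 mm
late-season: 0.33 × 4.23 × 15 = 20.94 mm
Seasonal total = 275.21 mm

275 mm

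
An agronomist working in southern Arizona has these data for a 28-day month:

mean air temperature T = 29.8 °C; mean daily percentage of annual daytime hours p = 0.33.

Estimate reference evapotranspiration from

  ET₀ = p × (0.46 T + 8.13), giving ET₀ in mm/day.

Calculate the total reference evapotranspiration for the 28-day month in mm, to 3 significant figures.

ET₀ = 0.33 × (0.46 × 29.8 + 8.13) = 0.33 × 21.838 = 7.2065 mm/d
Monthly total = 7.2065 × 28 = 201.782 mm

202 mm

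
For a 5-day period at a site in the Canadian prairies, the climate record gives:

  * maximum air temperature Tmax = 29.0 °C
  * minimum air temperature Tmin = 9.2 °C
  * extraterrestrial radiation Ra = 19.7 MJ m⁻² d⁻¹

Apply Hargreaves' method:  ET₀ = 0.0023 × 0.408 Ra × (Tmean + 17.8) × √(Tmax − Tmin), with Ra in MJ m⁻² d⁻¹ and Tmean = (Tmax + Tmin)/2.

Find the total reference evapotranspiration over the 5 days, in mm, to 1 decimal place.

15.2 mm

Tmean = (29.0 + 9.2)/2 = 19.10 °C
0.408 Ra = 0.408 × 19.7 = 8.0376 mm/d equivalent
ET₀ = 0.0023 × 8.0376 × (19.10 + 17.8) × √19.8 = 0.0023 × 8.0376 × 36.90 × 4.4497 = 3.0354 mm/d
Over 5 days: 3.0354 × 5 = 15.177 mm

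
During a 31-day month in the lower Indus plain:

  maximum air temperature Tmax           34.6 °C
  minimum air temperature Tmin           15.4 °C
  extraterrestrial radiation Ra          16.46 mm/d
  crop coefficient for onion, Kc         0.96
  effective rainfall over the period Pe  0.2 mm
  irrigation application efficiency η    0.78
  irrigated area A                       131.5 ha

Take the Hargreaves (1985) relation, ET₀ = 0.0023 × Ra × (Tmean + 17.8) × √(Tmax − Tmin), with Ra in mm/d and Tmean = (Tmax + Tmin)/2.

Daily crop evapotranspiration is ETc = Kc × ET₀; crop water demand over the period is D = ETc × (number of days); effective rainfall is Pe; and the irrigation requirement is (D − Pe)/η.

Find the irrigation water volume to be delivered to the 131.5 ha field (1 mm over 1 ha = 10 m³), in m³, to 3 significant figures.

Tmean = (34.6 + 15.4)/2 = 25.00 °C
ET₀ = 0.0023 × 16.46 × (25.00 + 17.8) × √19.2 = 0.0023 × 16.46 × 42.80 × 4.3818 = 7.0999 mm/d
ETc = Kc × ET₀ = 0.96 × 7.0999 = 6.8159 mm/d
Crop demand D = ETc × 31 d = 6.8159 × 31 = 211.293 mm
D − Pe = 211.293 − 0.2 = 211.093 mm
Gross irrigation = 211.093 / 0.78 = 270.632 mm
Volume = 270.632 mm × 131.5 ha × 10 = 355881.1 m³

356000 m³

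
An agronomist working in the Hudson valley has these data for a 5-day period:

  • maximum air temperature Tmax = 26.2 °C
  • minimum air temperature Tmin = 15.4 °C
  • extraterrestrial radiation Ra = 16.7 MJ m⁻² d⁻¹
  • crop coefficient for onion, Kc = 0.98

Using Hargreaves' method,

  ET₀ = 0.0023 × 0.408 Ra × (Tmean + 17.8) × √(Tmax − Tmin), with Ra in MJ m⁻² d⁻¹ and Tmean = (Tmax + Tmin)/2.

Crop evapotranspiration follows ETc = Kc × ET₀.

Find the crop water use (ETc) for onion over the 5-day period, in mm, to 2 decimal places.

9.74 mm

Tmean = (26.2 + 15.4)/2 = 20.80 °C
0.408 Ra = 0.408 × 16.7 = 6.8136 mm/d equivalent
ET₀ = 0.0023 × 6.8136 × (20.80 + 17.8) × √10.8 = 0.0023 × 6.8136 × 38.60 × 3.2863 = 1.9879 mm/d
ETc = Kc × ET₀ = 0.98 × 1.9879 = 1.9481 mm/d
Over 5 days: 1.9481 × 5 = 9.741 mm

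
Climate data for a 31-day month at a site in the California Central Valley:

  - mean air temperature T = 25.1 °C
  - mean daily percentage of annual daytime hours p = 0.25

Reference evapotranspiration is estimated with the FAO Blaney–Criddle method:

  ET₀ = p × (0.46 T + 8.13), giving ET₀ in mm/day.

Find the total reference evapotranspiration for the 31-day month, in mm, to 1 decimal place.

152.5 mm

ET₀ = 0.25 × (0.46 × 25.1 + 8.13) = 0.25 × 19.676 = 4.9190 mm/d
Monthly total = 4.9190 × 31 = 152.489 mm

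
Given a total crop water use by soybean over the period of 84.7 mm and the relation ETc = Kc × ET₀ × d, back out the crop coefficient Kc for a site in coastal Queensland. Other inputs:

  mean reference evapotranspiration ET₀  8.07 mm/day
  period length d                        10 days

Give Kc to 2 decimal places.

1.05

ETc = Kc × ET₀ × d  ⇒  Kc = ETc / (ET₀ × d)
Kc = 84.7 / (8.07 × 10) = 84.7 / 80.70 = 1.0496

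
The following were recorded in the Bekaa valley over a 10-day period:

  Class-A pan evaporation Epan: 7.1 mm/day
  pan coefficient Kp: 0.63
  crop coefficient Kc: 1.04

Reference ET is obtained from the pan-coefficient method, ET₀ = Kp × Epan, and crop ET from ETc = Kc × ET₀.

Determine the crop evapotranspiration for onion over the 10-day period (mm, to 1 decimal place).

ET₀ = 0.63 × 7.1 = 4.4730 mm/d
ETc = Kc × ET₀ = 1.04 × 4.4730 = 4.6519 mm/d
Over 10 days: 4.6519 × 10 = 46.519 mm

46.5 mm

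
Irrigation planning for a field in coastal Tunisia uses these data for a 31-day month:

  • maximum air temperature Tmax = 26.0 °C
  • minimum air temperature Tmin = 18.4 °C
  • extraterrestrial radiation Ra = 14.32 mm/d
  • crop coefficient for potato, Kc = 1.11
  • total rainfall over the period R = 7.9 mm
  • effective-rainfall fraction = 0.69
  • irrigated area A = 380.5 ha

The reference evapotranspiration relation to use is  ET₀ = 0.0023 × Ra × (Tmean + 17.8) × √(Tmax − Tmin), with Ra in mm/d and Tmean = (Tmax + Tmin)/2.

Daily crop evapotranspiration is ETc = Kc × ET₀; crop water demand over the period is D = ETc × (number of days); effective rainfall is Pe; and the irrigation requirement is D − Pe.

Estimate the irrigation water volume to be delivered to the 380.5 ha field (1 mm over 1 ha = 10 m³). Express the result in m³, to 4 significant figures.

Tmean = (26.0 + 18.4)/2 = 22.20 °C
ET₀ = 0.0023 × 14.32 × (22.20 + 17.8) × √7.6 = 0.0023 × 14.32 × 40.00 × 2.7568 = 3.6319 mm/d
ETc = Kc × ET₀ = 1.11 × 3.6319 = 4.0314 mm/d
Crop demand D = ETc × 31 d = 4.0314 × 31 = 124.973 mm
Pe = 0.69 × 7.9 = 5.451 mm
D − Pe = 124.973 − 5.451 = 119.522 mm
Volume = 119.522 mm × 380.5 ha × 10 = 454781.2 m³

454800 m³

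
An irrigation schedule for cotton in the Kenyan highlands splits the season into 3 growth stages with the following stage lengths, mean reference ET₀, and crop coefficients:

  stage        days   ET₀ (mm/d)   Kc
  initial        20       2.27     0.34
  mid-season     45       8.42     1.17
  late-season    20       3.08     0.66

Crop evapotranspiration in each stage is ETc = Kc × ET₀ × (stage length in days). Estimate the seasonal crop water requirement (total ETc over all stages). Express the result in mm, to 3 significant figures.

499 mm

initial: 0.34 × 2.27 × 20 = 15.44 mm
mid-season: 1.17 × 8.42 × 45 = 443.31 mm
late-season: 0.66 × 3.08 × 20 = 40.66 mm
Seasonal total = 499.41 mm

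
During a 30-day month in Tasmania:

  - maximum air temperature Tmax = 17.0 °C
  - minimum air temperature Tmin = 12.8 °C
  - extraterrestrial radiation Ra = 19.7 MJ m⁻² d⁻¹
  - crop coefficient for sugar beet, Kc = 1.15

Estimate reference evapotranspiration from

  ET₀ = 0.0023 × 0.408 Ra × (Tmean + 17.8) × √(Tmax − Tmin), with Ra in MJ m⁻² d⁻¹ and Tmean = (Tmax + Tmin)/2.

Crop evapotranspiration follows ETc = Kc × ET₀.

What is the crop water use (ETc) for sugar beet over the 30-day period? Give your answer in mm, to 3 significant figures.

Tmean = (17.0 + 12.8)/2 = 14.90 °C
0.408 Ra = 0.408 × 19.7 = 8.0376 mm/d equivalent
ET₀ = 0.0023 × 8.0376 × (14.90 + 17.8) × √4.2 = 0.0023 × 8.0376 × 32.70 × 2.0494 = 1.2389 mm/d
ETc = Kc × ET₀ = 1.15 × 1.2389 = 1.4247 mm/d
Over 30 days: 1.4247 × 30 = 42.741 mm

42.7 mm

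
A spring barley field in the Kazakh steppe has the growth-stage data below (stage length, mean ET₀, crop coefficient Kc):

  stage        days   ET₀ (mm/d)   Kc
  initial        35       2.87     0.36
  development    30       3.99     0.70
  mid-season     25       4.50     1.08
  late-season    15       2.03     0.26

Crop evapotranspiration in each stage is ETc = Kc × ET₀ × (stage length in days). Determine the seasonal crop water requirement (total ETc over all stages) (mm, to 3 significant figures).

249 mm

initial: 0.36 × 2.87 × 35 = 36.16 mm
development: 0.70 × 3.99 × 30 = 83.79 mm
mid-season: 1.08 × 4.50 × 25 = 121.50 mm
late-season: 0.26 × 2.03 × 15 = 7.92 mm
Seasonal total = 249.37 mm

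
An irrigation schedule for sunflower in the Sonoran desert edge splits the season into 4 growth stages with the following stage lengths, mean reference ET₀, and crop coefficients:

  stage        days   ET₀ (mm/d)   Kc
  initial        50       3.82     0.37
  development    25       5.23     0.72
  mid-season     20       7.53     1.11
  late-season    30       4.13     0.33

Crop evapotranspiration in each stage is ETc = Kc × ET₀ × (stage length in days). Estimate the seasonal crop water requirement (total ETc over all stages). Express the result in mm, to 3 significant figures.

initial: 0.37 × 3.82 × 50 = 70.67 mm
development: 0.72 × 5.23 × 25 = 94.14 mm
mid-season: 1.11 × 7.53 × 20 = 167.17 mm
late-season: 0.33 × 4.13 × 30 = 40.89 mm
Seasonal total = 372.87 mm

373 mm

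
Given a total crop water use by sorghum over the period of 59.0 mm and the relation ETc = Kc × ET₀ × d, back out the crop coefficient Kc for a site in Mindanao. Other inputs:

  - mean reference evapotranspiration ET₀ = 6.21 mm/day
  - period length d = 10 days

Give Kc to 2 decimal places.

0.95

ETc = Kc × ET₀ × d  ⇒  Kc = ETc / (ET₀ × d)
Kc = 59.0 / (6.21 × 10) = 59.0 / 62.10 = 0.9501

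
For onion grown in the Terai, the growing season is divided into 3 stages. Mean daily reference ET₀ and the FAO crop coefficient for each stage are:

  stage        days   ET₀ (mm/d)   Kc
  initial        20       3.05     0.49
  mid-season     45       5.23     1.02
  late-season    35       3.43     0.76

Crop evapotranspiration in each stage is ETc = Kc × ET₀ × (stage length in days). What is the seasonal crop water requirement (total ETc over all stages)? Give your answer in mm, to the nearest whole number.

initial: 0.49 × 3.05 × 20 = 29.89 mm
mid-season: 1.02 × 5.23 × 45 = 240.06 mm
late-season: 0.76 × 3.43 × 35 = 91.24 mm
Seasonal total = 361.19 mm

361 mm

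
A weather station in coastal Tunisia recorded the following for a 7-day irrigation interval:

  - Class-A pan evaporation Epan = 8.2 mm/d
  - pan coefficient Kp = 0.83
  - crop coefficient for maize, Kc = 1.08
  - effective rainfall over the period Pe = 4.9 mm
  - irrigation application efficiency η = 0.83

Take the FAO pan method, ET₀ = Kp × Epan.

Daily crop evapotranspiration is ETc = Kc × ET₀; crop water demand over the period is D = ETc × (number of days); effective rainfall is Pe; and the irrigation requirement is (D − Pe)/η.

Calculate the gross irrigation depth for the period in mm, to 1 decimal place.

ET₀ = 0.83 × 8.2 = 6.8060 mm/d
ETc = Kc × ET₀ = 1.08 × 6.8060 = 7.3505 mm/d
Crop demand D = ETc × 7 d = 7.3505 × 7 = 51.454 mm
D − Pe = 51.454 − 4.9 = 46.554 mm
Gross irrigation = 46.554 / 0.83 = 56.089 mm

56.1 mm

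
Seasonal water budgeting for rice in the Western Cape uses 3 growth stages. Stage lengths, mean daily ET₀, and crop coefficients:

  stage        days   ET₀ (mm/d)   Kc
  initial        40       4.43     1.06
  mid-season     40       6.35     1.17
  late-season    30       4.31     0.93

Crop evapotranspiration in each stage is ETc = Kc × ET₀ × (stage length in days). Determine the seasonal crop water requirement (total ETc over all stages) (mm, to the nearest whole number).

initial: 1.06 × 4.43 × 40 = 187.83 mm
mid-season: 1.17 × 6.35 × 40 = 297.18 mm
late-season: 0.93 × 4.31 × 30 = 120.25 mm
Seasonal total = 605.26 mm

605 mm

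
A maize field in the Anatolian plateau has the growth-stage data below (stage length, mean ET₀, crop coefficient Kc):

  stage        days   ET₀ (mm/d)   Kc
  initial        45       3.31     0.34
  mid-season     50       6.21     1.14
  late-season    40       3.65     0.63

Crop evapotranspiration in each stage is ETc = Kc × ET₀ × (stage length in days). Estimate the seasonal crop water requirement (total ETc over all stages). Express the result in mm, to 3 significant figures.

497 mm

initial: 0.34 × 3.31 × 45 = 50.64 mm
mid-season: 1.14 × 6.21 × 50 = 353.97 mm
late-season: 0.63 × 3.65 × 40 = 91.98 mm
Seasonal total = 496.59 mm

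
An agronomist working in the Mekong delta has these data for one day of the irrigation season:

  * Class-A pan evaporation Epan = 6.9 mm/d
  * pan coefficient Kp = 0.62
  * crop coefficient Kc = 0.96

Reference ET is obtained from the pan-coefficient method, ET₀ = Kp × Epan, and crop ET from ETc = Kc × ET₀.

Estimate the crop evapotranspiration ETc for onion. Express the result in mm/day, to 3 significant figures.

ET₀ = 0.62 × 6.9 = 4.2780 mm/d
ETc = Kc × ET₀ = 0.96 × 4.2780 = 4.1069 mm/d

4.11 mm/day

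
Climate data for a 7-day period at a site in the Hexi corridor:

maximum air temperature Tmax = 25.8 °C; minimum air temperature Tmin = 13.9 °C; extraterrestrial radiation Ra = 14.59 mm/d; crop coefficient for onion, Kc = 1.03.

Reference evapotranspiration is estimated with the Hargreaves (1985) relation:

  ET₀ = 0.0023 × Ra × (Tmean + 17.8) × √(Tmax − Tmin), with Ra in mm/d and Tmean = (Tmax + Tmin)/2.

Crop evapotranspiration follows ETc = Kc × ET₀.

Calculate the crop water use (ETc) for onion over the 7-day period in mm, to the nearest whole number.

31 mm

Tmean = (25.8 + 13.9)/2 = 19.85 °C
ET₀ = 0.0023 × 14.59 × (19.85 + 17.8) × √11.9 = 0.0023 × 14.59 × 37.65 × 3.4496 = 4.3583 mm/d
ETc = Kc × ET₀ = 1.03 × 4.3583 = 4.4890 mm/d
Over 7 days: 4.4890 × 7 = 31.423 mm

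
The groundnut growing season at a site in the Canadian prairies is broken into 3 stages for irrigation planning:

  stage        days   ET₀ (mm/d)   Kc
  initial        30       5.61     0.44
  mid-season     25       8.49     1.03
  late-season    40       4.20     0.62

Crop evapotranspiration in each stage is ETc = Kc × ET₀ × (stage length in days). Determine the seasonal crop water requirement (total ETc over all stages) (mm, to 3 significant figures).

397 mm

initial: 0.44 × 5.61 × 30 = 74.05 mm
mid-season: 1.03 × 8.49 × 25 = 218.62 mm
late-season: 0.62 × 4.20 × 40 = 104.16 mm
Seasonal total = 396.83 mm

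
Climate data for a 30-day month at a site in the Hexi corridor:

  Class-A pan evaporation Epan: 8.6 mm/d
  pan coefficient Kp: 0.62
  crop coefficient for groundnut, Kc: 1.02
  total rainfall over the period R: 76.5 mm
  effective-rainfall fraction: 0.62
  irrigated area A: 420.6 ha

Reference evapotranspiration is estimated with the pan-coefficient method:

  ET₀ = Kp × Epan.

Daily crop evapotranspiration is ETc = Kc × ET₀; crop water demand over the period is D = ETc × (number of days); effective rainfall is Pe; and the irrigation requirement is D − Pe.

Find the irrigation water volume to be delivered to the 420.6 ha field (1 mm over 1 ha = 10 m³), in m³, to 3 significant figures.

ET₀ = 0.62 × 8.6 = 5.3320 mm/d
ETc = Kc × ET₀ = 1.02 × 5.3320 = 5.4386 mm/d
Crop demand D = ETc × 30 d = 5.4386 × 30 = 163.158 mm
Pe = 0.62 × 76.5 = 47.430 mm
D − Pe = 163.158 − 47.430 = 115.728 mm
Volume = 115.728 mm × 420.6 ha × 10 = 486752.0 m³

487000 m³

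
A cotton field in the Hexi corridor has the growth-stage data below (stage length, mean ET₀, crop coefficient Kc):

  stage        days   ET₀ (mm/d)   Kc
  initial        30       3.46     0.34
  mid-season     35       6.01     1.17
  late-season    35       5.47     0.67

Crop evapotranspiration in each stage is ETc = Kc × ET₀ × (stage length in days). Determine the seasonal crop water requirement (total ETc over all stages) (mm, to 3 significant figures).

initial: 0.34 × 3.46 × 30 = 35.29 mm
mid-season: 1.17 × 6.01 × 35 = 246.11 mm
late-season: 0.67 × 5.47 × 35 = 128.27 mm
Seasonal total = 409.67 mm

410 mm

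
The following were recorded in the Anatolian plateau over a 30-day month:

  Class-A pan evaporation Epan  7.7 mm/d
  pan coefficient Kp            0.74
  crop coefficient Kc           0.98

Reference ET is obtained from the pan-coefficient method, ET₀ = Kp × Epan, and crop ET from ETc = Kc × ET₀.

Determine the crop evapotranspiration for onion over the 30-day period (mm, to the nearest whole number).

168 mm

ET₀ = 0.74 × 7.7 = 5.6980 mm/d
ETc = Kc × ET₀ = 0.98 × 5.6980 = 5.5840 mm/d
Over 30 days: 5.5840 × 30 = 167.520 mm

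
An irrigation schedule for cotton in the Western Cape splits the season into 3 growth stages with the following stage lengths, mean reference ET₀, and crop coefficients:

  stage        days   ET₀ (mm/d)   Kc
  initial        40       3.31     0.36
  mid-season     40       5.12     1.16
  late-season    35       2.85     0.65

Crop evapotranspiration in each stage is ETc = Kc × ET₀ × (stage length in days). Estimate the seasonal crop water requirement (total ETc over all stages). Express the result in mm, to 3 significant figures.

initial: 0.36 × 3.31 × 40 = 47.66 mm
mid-season: 1.16 × 5.12 × 40 = 237.57 mm
late-season: 0.65 × 2.85 × 35 = 64.84 mm
Seasonal total = 350.07 mm

350 mm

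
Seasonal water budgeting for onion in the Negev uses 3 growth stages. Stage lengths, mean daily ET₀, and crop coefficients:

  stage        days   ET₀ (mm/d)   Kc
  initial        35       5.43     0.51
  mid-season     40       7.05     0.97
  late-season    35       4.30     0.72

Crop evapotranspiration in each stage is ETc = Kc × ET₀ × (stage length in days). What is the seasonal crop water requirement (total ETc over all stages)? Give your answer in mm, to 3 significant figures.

initial: 0.51 × 5.43 × 35 = 96.93 mm
mid-season: 0.97 × 7.05 × 40 = 273.54 mm
late-season: 0.72 × 4.30 × 35 = 108.36 mm
Seasonal total = 478.83 mm

479 mm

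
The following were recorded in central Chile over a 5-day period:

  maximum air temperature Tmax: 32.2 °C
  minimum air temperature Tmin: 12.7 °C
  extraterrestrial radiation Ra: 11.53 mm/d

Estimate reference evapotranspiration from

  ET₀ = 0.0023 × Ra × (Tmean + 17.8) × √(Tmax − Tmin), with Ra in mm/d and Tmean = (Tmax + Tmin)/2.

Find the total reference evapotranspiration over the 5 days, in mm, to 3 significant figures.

23.6 mm

Tmean = (32.2 + 12.7)/2 = 22.45 °C
ET₀ = 0.0023 × 11.53 × (22.45 + 17.8) × √19.5 = 0.0023 × 11.53 × 40.25 × 4.4159 = 4.7135 mm/d
Over 5 days: 4.7135 × 5 = 23.568 mm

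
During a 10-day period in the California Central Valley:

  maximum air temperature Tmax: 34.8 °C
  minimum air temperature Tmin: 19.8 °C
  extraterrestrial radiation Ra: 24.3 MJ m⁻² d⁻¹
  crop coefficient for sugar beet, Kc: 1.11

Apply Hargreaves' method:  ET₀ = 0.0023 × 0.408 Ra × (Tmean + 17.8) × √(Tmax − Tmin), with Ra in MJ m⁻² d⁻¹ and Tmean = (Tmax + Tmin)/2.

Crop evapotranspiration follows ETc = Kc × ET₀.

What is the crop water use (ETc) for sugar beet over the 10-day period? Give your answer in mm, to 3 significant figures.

44.2 mm

Tmean = (34.8 + 19.8)/2 = 27.30 °C
0.408 Ra = 0.408 × 24.3 = 9.9144 mm/d equivalent
ET₀ = 0.0023 × 9.9144 × (27.30 + 17.8) × √15.0 = 0.0023 × 9.9144 × 45.10 × 3.8730 = 3.9831 mm/d
ETc = Kc × ET₀ = 1.11 × 3.9831 = 4.4212 mm/d
Over 10 days: 4.4212 × 10 = 44.212 mm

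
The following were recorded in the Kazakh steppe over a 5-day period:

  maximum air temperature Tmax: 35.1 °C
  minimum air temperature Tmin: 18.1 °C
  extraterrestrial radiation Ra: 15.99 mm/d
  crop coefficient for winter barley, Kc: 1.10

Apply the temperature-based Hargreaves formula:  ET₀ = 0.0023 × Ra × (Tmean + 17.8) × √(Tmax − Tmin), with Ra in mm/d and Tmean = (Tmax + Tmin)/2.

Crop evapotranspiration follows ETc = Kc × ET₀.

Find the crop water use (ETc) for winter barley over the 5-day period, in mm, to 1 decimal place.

Tmean = (35.1 + 18.1)/2 = 26.60 °C
ET₀ = 0.0023 × 15.99 × (26.60 + 17.8) × √17.0 = 0.0023 × 15.99 × 44.40 × 4.1231 = 6.7326 mm/d
ETc = Kc × ET₀ = 1.10 × 6.7326 = 7.4059 mm/d
Over 5 days: 7.4059 × 5 = 37.030 mm

37.0 mm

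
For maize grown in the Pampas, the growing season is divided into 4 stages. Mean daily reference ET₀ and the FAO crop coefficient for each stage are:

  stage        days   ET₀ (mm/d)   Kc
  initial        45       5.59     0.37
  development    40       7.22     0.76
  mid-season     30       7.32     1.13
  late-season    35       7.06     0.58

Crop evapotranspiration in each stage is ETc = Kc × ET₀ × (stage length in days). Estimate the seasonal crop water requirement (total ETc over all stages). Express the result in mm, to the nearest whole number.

704 mm

initial: 0.37 × 5.59 × 45 = 93.07 mm
development: 0.76 × 7.22 × 40 = 219.49 mm
mid-season: 1.13 × 7.32 × 30 = 248.15 mm
late-season: 0.58 × 7.06 × 35 = 143.32 mm
Seasonal total = 704.03 mm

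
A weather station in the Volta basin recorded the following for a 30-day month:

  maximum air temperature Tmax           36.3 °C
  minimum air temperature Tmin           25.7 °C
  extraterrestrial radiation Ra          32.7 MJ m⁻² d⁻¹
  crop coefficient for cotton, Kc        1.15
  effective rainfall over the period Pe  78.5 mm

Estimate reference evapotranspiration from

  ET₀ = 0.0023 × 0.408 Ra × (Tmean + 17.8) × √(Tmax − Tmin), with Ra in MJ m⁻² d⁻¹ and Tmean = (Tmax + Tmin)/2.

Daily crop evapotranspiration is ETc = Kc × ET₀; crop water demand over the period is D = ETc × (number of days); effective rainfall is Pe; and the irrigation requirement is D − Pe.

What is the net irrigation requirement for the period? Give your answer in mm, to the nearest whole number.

90 mm

Tmean = (36.3 + 25.7)/2 = 31.00 °C
0.408 Ra = 0.408 × 32.7 = 13.3416 mm/d equivalent
ET₀ = 0.0023 × 13.3416 × (31.00 + 17.8) × √10.6 = 0.0023 × 13.3416 × 48.80 × 3.2558 = 4.8754 mm/d
ETc = Kc × ET₀ = 1.15 × 4.8754 = 5.6067 mm/d
Crop demand D = ETc × 30 d = 5.6067 × 30 = 168.201 mm
D − Pe = 168.201 − 78.5 = 89.701 mm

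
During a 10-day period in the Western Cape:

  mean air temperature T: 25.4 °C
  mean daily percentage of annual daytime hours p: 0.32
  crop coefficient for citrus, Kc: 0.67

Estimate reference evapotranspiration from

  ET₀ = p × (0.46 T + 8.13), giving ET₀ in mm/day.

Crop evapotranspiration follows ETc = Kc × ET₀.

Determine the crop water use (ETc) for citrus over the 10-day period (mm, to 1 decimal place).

ET₀ = 0.32 × (0.46 × 25.4 + 8.13) = 0.32 × 19.814 = 6.3405 mm/d
ETc = Kc × ET₀ = 0.67 × 6.3405 = 4.2481 mm/d
Over 10 days: 4.2481 × 10 = 42.481 mm

42.5 mm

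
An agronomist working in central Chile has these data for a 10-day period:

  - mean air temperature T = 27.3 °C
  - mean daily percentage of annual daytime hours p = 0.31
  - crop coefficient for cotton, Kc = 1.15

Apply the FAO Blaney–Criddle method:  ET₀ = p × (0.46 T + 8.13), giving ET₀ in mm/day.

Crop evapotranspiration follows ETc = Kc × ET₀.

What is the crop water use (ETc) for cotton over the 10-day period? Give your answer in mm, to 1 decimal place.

73.8 mm

ET₀ = 0.31 × (0.46 × 27.3 + 8.13) = 0.31 × 20.688 = 6.4133 mm/d
ETc = Kc × ET₀ = 1.15 × 6.4133 = 7.3753 mm/d
Over 10 days: 7.3753 × 10 = 73.753 mm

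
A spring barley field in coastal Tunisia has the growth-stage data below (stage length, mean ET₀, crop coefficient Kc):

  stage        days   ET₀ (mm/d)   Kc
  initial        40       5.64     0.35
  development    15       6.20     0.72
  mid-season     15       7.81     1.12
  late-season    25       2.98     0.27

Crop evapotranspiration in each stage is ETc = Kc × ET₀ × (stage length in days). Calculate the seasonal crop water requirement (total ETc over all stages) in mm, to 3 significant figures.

297 mm

initial: 0.35 × 5.64 × 40 = 78.96 mm
development: 0.72 × 6.20 × 15 = 66.96 mm
mid-season: 1.12 × 7.81 × 15 = 131.21 mm
late-season: 0.27 × 2.98 × 25 = 20.12 mm
Seasonal total = 297.25 mm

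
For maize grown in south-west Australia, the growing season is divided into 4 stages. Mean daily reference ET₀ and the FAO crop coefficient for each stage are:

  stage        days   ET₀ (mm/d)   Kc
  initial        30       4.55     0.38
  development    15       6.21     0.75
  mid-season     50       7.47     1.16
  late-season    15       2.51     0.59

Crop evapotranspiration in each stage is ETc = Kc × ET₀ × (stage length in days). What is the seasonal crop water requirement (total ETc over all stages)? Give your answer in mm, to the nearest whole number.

577 mm

initial: 0.38 × 4.55 × 30 = 51.87 mm
development: 0.75 × 6.21 × 15 = 69.86 mm
mid-season: 1.16 × 7.47 × 50 = 433.26 mm
late-season: 0.59 × 2.51 × 15 = 22.21 mm
Seasonal total = 577.20 mm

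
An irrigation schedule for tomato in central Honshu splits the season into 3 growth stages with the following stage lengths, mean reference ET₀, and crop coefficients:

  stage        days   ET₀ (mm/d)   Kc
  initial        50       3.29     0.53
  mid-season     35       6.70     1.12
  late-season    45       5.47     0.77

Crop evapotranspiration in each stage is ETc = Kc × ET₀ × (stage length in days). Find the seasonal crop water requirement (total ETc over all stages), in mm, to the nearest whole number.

initial: 0.53 × 3.29 × 50 = 87.19 mm
mid-season: 1.12 × 6.70 × 35 = 262.64 mm
late-season: 0.77 × 5.47 × 45 = 189.54 mm
Seasonal total = 539.37 mm

539 mm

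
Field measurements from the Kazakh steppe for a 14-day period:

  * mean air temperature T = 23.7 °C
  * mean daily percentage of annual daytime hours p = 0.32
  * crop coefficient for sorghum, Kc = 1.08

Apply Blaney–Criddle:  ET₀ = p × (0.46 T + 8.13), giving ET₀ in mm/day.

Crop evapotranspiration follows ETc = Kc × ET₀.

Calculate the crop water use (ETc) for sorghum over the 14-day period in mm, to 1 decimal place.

92.1 mm

ET₀ = 0.32 × (0.46 × 23.7 + 8.13) = 0.32 × 19.032 = 6.0902 mm/d
ETc = Kc × ET₀ = 1.08 × 6.0902 = 6.5774 mm/d
Over 14 days: 6.5774 × 14 = 92.084 mm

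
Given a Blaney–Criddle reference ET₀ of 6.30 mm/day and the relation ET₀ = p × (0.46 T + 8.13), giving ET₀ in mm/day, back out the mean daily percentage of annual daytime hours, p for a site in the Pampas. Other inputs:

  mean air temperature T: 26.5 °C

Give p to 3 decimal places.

p = ET₀ / (0.46 T + 8.13) = 6.30 / (0.46 × 26.5 + 8.13) = 6.30 / 20.320 = 0.3100

0.310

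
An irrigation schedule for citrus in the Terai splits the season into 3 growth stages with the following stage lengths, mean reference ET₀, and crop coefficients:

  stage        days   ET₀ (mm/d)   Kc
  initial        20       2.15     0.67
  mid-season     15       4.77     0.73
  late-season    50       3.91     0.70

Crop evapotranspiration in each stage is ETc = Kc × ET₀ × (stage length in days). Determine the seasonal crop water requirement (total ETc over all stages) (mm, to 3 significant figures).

initial: 0.67 × 2.15 × 20 = 28.81 mm
mid-season: 0.73 × 4.77 × 15 = 52.23 mm
late-season: 0.70 × 3.91 × 50 = 136.85 mm
Seasonal total = 217.89 mm

218 mm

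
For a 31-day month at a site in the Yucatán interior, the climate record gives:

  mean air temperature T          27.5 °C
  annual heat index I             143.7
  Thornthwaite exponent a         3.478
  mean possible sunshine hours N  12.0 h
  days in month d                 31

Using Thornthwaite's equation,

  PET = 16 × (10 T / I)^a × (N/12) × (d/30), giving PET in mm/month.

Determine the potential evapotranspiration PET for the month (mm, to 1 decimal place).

10T/I = 10 × 27.5 / 143.7 = 1.9137
(10T/I)^a = 1.9137^3.478 = 9.5578
Uncorrected PET = 16 × 9.5578 = 152.925 mm
Correction = (N/12)(d/30) = (12.0/12)(31/30) = 1.0333
PET = 152.925 × 1.0333 = 158.017 mm/month

158.0 mm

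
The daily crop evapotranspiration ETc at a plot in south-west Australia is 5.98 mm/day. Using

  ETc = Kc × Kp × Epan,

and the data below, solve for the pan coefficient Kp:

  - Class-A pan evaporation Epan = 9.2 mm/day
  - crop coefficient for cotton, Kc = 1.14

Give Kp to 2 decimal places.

0.57

ETc = Kc × Kp × Epan  ⇒  Kp = ETc / (Kc × Epan)
Kp = 5.98 / (1.14 × 9.2) = 5.98 / 10.488 = 0.5702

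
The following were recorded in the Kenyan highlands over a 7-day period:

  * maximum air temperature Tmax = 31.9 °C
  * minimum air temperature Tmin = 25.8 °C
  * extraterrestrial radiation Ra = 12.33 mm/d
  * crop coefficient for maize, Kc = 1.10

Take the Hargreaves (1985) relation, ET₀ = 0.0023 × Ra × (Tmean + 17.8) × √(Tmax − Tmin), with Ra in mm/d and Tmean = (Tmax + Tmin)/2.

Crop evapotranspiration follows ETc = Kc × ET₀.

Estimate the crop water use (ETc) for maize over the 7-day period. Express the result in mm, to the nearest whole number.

25 mm

Tmean = (31.9 + 25.8)/2 = 28.85 °C
ET₀ = 0.0023 × 12.33 × (28.85 + 17.8) × √6.1 = 0.0023 × 12.33 × 46.65 × 2.4698 = 3.2674 mm/d
ETc = Kc × ET₀ = 1.10 × 3.2674 = 3.5941 mm/d
Over 7 days: 3.5941 × 7 = 25.159 mm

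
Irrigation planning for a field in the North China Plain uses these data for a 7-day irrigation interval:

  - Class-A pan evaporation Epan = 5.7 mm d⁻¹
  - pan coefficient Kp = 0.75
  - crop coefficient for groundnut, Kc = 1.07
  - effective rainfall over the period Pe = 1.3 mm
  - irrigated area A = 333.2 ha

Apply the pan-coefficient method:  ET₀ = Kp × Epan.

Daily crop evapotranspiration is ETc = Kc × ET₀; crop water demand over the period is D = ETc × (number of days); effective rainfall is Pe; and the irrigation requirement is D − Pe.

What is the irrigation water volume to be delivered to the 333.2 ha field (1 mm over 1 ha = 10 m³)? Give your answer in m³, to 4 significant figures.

ET₀ = 0.75 × 5.7 = 4.2750 mm/d
ETc = Kc × ET₀ = 1.07 × 4.2750 = 4.5743 mm/d
Crop demand D = ETc × 7 d = 4.5743 × 7 = 32.020 mm
D − Pe = 32.020 − 1.3 = 30.720 mm
Volume = 30.720 mm × 333.2 ha × 10 = 102359.0 m³

102400 m³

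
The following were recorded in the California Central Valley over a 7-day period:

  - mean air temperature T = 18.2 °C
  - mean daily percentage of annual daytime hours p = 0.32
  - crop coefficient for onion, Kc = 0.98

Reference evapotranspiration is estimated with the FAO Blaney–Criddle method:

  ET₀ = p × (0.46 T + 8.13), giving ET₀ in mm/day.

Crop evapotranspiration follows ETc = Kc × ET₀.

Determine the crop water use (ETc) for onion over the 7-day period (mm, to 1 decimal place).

36.2 mm

ET₀ = 0.32 × (0.46 × 18.2 + 8.13) = 0.32 × 16.502 = 5.2806 mm/d
ETc = Kc × ET₀ = 0.98 × 5.2806 = 5.1750 mm/d
Over 7 days: 5.1750 × 7 = 36.225 mm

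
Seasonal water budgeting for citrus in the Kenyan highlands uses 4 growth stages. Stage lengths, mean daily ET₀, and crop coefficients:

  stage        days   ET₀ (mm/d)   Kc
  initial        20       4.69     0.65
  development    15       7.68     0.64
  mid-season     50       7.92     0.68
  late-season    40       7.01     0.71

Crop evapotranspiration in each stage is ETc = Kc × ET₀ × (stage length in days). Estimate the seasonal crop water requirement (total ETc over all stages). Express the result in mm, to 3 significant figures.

603 mm

initial: 0.65 × 4.69 × 20 = 60.97 mm
development: 0.64 × 7.68 × 15 = 73.73 mm
mid-season: 0.68 × 7.92 × 50 = 269.28 mm
late-season: 0.71 × 7.01 × 40 = 199.08 mm
Seasonal total = 603.06 mm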